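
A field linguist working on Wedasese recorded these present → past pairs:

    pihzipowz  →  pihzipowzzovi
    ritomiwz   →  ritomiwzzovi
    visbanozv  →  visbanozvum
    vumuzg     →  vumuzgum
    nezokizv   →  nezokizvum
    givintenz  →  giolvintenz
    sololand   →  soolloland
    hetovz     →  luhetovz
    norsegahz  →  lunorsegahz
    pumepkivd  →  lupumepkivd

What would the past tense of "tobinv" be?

toolbinv

pihzipowz and givintenz both end in -z yet inflect differently (pihzipowzzovi, giolvintenz), so the final letter is not what conditions the rule; the second-to-last letter is.
"tobinv" has second-to-last letter 'n'. The stems whose second-to-last letter is 'n' (givintenz → giolvintenz, sololand → soolloland) insert -ol- after the first vowel.
So tobinv → toolbinv.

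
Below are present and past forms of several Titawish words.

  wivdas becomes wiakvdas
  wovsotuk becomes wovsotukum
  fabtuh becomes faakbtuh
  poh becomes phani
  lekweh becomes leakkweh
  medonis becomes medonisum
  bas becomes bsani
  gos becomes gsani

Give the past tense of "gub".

gos and wivdas both end in -s yet inflect differently (gsani, wiakvdas), so the final letter is not what conditions the rule; the number of vowels is.
"gub" has 1 vowel. The stems with 1 vowel (gos → gsani, poh → phani, bas → bsani) delete the last vowel and add -ani.
The other patterns: stems with 2 vowels insert -ak- after the first vowel; stems with 3 vowels add -um.
So gub → gbani.

gbani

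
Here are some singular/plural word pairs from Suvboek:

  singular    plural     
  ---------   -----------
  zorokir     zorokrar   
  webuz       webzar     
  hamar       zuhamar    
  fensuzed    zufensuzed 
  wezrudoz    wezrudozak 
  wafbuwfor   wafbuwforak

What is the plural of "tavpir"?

tavprar

"tavpir" has last vowel 'i'. The one such stem in the data (zorokir → zorokrar) deletes the last vowel and adds -ar (as does webuz), so the same rule applies.
The other patterns: stems whose last vowel is 'a' or 'e' add the prefix zu-; stems whose last vowel is 'o' add -ak.
So tavpir → tavprar.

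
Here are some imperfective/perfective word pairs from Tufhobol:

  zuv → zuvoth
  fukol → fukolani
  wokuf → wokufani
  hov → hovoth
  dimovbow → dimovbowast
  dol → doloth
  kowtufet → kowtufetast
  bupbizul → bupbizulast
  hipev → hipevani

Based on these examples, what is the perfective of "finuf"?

finufani

"finuf" has 2 vowels. The stems with 2 vowels (fukol → fukolani, wokuf → wokufani, hipev → hipevani) add -ani.
The other patterns: stems with 1 vowel add -oth; stems with 3 vowels add -ast.
So finuf → finufani.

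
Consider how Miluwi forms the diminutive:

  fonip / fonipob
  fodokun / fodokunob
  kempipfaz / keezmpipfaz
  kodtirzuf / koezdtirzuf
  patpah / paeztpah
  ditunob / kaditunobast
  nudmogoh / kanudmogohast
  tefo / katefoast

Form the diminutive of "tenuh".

"tenuh" begins with t-. The one such stem in the data (tefo → katefoast) adds ka- … -ast around the stem, so the same rule applies.
The other patterns: stems beginning with f- add -ob; stems beginning with k- or p- insert -ez- after the first vowel.
So tenuh → katenuhast.

katenuhast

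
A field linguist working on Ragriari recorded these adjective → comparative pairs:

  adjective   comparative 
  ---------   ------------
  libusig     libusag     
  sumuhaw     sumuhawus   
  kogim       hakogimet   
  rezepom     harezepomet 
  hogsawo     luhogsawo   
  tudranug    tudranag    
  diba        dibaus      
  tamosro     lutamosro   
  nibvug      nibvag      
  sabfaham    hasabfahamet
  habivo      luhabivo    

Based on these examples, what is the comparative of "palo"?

lupalo

sabfaham and diba both have last vowel 'a' yet inflect differently (hasabfahamet, dibaus), so the last vowel is not what conditions the rule; the final letter is.
"palo" ends in -o. The stems ending in -o (habivo → luhabivo, hogsawo → luhogsawo, tamosro → lutamosro) add the prefix lu-.
So palo → lupalo.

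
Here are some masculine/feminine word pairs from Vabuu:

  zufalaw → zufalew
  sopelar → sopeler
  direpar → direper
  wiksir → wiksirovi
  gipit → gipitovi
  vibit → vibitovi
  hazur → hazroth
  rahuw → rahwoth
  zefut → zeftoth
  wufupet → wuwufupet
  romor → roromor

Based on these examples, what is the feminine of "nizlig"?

nizligovi

sopelar and wiksir both end in -r yet inflect differently (sopeler, wiksirovi), so the final letter is not what conditions the rule; the last vowel is.
"nizlig" has last vowel 'i'. The stems whose last vowel is 'i' (wiksir → wiksirovi, gipit → gipitovi, vibit → vibitovi) add -ovi.
The other patterns: stems whose last vowel is 'a' change the last vowel to 'e'; stems whose last vowel is 'u' delete the last vowel and add -oth; stems whose last vowel is 'e' or 'o' repeat the first consonant+vowel as a prefix.
So nizlig → nizligovi.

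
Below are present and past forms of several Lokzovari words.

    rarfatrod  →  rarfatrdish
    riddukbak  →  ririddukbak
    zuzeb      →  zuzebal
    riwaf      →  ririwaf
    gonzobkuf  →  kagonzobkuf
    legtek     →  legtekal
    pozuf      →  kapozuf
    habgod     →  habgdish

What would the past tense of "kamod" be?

legtek and riddukbak both end in -k yet inflect differently (legtekal, ririddukbak), so the final letter is not what conditions the rule; the last vowel is.
"kamod" has last vowel 'o'. The stems whose last vowel is 'o' (rarfatrod → rarfatrdish, habgod → habgdish) delete the last vowel and add -ish.
The other patterns: stems whose last vowel is 'e' add -al; stems whose last vowel is 'u' add the prefix ka-; stems whose last vowel is 'a' repeat the first consonant+vowel as a prefix.
So kamod → kamdish.

kamdish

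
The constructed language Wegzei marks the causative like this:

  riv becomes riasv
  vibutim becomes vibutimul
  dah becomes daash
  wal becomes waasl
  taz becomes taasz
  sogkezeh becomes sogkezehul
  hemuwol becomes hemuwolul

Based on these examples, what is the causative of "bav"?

baasv

sogkezeh and dah both end in -h yet inflect differently (sogkezehul, daash), so the final letter is not what conditions the rule; the number of vowels is.
"bav" has 1 vowel. The stems with 1 vowel (dah → daash, riv → riasv, wal → waasl) insert -as- after the first vowel.
The other pattern: stems with 3 vowels add -ul.
So bav → baasv.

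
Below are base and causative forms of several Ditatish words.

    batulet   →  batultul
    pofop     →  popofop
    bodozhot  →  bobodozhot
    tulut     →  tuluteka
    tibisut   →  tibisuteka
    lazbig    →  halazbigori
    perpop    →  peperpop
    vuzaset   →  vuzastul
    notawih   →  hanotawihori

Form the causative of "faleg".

batulet and bodozhot both end in -t yet inflect differently (batultul, bobodozhot), so the final letter is not what conditions the rule; the last vowel is.
"faleg" has last vowel 'e'. The stems whose last vowel is 'e' (batulet → batultul, vuzaset → vuzastul) delete the last vowel and add -ul.
So faleg → falgul.

falgul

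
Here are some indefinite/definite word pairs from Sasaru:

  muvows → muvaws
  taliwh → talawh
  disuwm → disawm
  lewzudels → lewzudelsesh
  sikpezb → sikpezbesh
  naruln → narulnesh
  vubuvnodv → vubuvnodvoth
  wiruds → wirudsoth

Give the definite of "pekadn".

muvows and lewzudels both end in -s yet inflect differently (muvaws, lewzudelsesh), so the final letter is not what conditions the rule; the second-to-last letter is.
"pekadn" has second-to-last letter 'd'. The stems whose second-to-last letter is 'd' (vubuvnodv → vubuvnodvoth, wiruds → wirudsoth) add -oth.
So pekadn → pekadnoth.

pekadnoth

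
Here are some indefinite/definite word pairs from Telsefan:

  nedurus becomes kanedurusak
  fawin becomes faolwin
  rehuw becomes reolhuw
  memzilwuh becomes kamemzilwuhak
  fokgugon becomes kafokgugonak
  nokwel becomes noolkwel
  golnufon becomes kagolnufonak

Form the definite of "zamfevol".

kazamfevolak

"zamfevol" has 3 vowels. The stems with 3 vowels (fokgugon → kafokgugonak, golnufon → kagolnufonak, memzilwuh → kamemzilwuhak) add ka- … -ak around the stem.
So zamfevol → kazamfevolak.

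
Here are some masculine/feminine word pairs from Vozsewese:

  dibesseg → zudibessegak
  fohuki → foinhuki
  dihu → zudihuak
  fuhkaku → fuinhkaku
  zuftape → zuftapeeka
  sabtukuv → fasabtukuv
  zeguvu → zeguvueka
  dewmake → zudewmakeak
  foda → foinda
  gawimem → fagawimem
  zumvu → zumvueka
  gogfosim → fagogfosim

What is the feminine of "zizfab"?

dihu and zumvu both end in -u yet inflect differently (zudihuak, zumvueka), so the final letter is not what conditions the rule; the first letter is.
"zizfab" begins with z-. The stems beginning with z- (zumvu → zumvueka, zuftape → zuftapeeka, zeguvu → zeguvueka) add -eka.
So zizfab → zizfabeka.

zizfabeka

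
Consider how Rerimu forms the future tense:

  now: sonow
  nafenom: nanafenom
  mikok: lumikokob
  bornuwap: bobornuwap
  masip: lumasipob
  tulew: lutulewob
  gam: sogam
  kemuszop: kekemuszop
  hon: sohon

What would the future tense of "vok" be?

"vok" has 1 vowel. The stems with 1 vowel (gam → sogam, now → sonow, hon → sohon) add the prefix so-.
So vok → sovok.

sovok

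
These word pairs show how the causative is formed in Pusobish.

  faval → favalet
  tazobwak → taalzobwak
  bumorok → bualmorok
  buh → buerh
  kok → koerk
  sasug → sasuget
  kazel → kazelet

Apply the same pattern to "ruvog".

kok and bumorok both end in -k yet inflect differently (koerk, bualmorok), so the final letter is not what conditions the rule; the number of vowels is.
"ruvog" has 2 vowels. The stems with 2 vowels (kazel → kazelet, faval → favalet, sasug → sasuget) add -et.
The other patterns: stems with 1 vowel insert -er- after the first vowel; stems with 3 vowels insert -al- after the first vowel.
So ruvog → ruvoget.

ruvoget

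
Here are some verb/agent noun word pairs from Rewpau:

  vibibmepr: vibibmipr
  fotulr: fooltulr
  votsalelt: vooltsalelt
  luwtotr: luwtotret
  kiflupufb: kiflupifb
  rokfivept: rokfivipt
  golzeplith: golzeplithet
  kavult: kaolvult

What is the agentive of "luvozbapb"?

fotulr and vibibmepr both end in -r yet inflect differently (fooltulr, vibibmipr), so the final letter is not what conditions the rule; the second-to-last letter is.
"luvozbapb" has second-to-last letter 'p'. The stems whose second-to-last letter is 'p' (vibibmepr → vibibmipr, rokfivept → rokfivipt) change the last vowel to 'i'.
So luvozbapb → luvozbipb.

luvozbipb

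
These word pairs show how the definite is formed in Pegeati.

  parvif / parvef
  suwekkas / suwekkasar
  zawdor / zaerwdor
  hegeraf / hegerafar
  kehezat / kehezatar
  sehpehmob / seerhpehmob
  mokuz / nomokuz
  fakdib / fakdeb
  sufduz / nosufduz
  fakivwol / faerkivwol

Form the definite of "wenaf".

wenafar

sehpehmob and fakdib both end in -b yet inflect differently (seerhpehmob, fakdeb), so the final letter is not what conditions the rule; the last vowel is.
"wenaf" has last vowel 'a'. The stems whose last vowel is 'a' (hegeraf → hegerafar, suwekkas → suwekkasar, kehezat → kehezatar) add -ar.
So wenaf → wenafar.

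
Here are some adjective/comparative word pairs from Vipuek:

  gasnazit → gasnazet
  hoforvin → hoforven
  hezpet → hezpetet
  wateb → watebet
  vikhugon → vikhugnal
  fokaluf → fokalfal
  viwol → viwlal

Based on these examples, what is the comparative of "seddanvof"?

"seddanvof" has last vowel 'o'. The stems whose last vowel is 'o' (vikhugon → vikhugnal, viwol → viwlal) delete the last vowel and add -al.
The other patterns: stems whose last vowel is 'i' change the last vowel to 'e'; stems whose last vowel is 'e' add -et.
So seddanvof → seddanvfal.

seddanvfal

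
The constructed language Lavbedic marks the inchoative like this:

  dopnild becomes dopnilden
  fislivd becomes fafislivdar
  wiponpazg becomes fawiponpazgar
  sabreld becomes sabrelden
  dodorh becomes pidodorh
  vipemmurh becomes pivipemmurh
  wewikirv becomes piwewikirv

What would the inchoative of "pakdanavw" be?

fapakdanavwar

dopnild and fislivd both end in -d yet inflect differently (dopnilden, fafislivdar), so the final letter is not what conditions the rule; the second-to-last letter is.
"pakdanavw" has second-to-last letter 'v'. The one such stem in the data (fislivd → fafislivdar) adds fa- … -ar around the stem, so the same rule applies.
The other patterns: stems whose second-to-last letter is 'r' add the prefix pi-; stems whose second-to-last letter is 'l' add -en.
So pakdanavw → fapakdanavwar.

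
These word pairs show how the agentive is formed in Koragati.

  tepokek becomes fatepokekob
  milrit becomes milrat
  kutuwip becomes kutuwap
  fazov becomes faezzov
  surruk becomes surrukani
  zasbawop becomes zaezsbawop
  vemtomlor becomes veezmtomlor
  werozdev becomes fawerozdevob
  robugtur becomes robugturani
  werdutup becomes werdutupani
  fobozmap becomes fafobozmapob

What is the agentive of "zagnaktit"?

"zagnaktit" has last vowel 'i'. The stems whose last vowel is 'i' (kutuwip → kutuwap, milrit → milrat) change the last vowel to 'a'.
The other patterns: stems whose last vowel is 'o' insert -ez- after the first vowel; stems whose last vowel is 'u' add -ani; stems whose last vowel is 'a' or 'e' add fa- … -ob around the stem.
So zagnaktit → zagnaktat.

zagnaktat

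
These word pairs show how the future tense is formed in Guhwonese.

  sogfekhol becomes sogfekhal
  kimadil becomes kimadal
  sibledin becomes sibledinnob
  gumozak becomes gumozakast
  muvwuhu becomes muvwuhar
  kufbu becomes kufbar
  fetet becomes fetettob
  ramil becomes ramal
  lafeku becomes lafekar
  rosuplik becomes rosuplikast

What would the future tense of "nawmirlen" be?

rosuplik and ramil both have last vowel 'i' yet inflect differently (rosuplikast, ramal), so the last vowel is not what conditions the rule; the final letter is.
"nawmirlen" ends in -n. The one such stem in the data (sibledin → sibledinnob) doubles the final consonant and adds -ob (as does fetet), so the same rule applies.
The other patterns: stems ending in -k add -ast; stems ending in -u drop the final letter and add -ar; stems ending in -l change the last vowel to 'a'.
So nawmirlen → nawmirlennob.

nawmirlennob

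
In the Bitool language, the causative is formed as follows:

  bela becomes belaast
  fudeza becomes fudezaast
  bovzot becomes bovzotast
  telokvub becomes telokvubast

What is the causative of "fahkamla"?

Every pair shown (bela → belaast, fudeza → fudezaast, bovzot → bovzotast, …) follows the same rule: add -ast.
So fahkamla → fahkamlaast.

fahkamlaast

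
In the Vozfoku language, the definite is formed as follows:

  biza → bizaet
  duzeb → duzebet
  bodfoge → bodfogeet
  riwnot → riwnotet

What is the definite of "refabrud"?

Every pair shown (biza → bizaet, duzeb → duzebet, bodfoge → bodfogeet, …) follows the same rule: add -et.
So refabrud → refabrudet.

refabrudet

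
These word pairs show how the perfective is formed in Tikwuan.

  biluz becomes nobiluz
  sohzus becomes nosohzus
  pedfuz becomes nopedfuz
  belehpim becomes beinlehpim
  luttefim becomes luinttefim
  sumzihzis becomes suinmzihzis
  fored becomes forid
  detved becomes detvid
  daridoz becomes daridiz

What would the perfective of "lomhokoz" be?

lomhokiz

"lomhokoz" has last vowel 'o'. The one such stem in the data (daridoz → daridiz) changes the last vowel to 'i' (as do fored, detved), so the same rule applies.
The other patterns: stems whose last vowel is 'u' add the prefix no-; stems whose last vowel is 'i' insert -in- after the first vowel.
So lomhokoz → lomhokiz.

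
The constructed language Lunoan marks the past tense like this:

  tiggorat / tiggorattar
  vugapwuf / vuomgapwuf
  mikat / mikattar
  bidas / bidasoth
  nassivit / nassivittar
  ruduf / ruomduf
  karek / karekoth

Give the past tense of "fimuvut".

fimuvuttar

"fimuvut" ends in -t. The stems ending in -t (tiggorat → tiggorattar, mikat → mikattar, nassivit → nassivittar) double the final consonant and add -ar.
So fimuvut → fimuvuttar.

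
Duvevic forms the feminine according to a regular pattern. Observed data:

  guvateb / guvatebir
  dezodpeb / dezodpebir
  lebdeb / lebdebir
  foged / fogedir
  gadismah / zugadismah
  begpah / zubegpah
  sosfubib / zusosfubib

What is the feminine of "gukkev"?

guvateb and sosfubib both end in -b yet inflect differently (guvatebir, zusosfubib), so the final letter is not what conditions the rule; the last vowel is.
"gukkev" has last vowel 'e'. The stems whose last vowel is 'e' (guvateb → guvatebir, dezodpeb → dezodpebir, lebdeb → lebdebir) add -ir.
The other pattern: stems whose last vowel is 'a' or 'i' add the prefix zu-.
So gukkev → gukkevir.

gukkevir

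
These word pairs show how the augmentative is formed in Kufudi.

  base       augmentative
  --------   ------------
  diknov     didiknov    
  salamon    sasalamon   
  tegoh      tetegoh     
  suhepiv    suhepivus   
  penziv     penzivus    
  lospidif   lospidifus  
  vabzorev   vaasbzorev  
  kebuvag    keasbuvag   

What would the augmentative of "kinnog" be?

kikinnog

"kinnog" has last vowel 'o'. The stems whose last vowel is 'o' (diknov → didiknov, salamon → sasalamon, tegoh → tetegoh) repeat the first consonant+vowel as a prefix.
So kinnog → kikinnog.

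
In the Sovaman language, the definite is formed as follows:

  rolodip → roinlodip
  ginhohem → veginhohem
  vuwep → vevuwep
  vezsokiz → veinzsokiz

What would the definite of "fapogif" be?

fainpogif

vuwep and rolodip both end in -p yet inflect differently (vevuwep, roinlodip), so the final letter is not what conditions the rule; the last vowel is.
"fapogif" has last vowel 'i'. The stems whose last vowel is 'i' (vezsokiz → veinzsokiz, rolodip → roinlodip) insert -in- after the first vowel.
The other pattern: stems whose last vowel is 'e' add the prefix ve-.
So fapogif → fainpogif.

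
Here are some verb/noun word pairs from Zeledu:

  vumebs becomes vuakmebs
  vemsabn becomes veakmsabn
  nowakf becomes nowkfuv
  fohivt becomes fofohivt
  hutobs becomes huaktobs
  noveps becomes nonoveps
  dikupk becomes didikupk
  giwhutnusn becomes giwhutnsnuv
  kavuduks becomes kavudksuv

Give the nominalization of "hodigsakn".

hodigsknuv

"hodigsakn" has second-to-last letter 'k'. The stems whose second-to-last letter is 'k' (nowakf → nowkfuv, kavuduks → kavudksuv) delete the last vowel and add -uv.
So hodigsakn → hodigsknuv.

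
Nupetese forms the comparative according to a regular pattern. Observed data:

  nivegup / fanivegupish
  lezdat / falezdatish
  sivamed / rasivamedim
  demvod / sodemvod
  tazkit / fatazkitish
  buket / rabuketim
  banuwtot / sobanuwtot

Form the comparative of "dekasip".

fadekasipish

banuwtot and buket both end in -t yet inflect differently (sobanuwtot, rabuketim), so the final letter is not what conditions the rule; the last vowel is.
"dekasip" has last vowel 'i'. The one such stem in the data (tazkit → fatazkitish) adds fa- … -ish around the stem, so the same rule applies.
The other patterns: stems whose last vowel is 'o' add the prefix so-; stems whose last vowel is 'e' add ra- … -im around the stem.
So dekasip → fadekasipish.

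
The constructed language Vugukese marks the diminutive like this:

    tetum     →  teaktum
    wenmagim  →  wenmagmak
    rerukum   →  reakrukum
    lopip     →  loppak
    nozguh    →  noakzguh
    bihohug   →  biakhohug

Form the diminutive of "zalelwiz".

"zalelwiz" has last vowel 'i'. The stems whose last vowel is 'i' (wenmagim → wenmagmak, lopip → loppak) delete the last vowel and add -ak.
So zalelwiz → zalelwzak.

zalelwzak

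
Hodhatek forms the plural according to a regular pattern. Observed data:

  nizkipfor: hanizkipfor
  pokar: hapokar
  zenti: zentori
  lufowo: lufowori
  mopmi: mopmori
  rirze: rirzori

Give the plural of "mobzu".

mobzori

"mobzu" ends in a vowel. The stems ending in a vowel (zenti → zentori, lufowo → lufowori, mopmi → mopmori) drop the final letter and add -ori.
So mobzu → mobzori.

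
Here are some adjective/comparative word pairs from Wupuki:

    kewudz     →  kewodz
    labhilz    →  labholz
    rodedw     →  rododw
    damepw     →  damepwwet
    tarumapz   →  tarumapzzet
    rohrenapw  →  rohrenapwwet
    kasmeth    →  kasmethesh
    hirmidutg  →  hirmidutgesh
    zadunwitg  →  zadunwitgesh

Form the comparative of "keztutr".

keztutresh

rodedw and damepw both end in -w yet inflect differently (rododw, damepwwet), so the final letter is not what conditions the rule; the second-to-last letter is.
"keztutr" has second-to-last letter 't'. The stems whose second-to-last letter is 't' (kasmeth → kasmethesh, hirmidutg → hirmidutgesh, zadunwitg → zadunwitgesh) add -esh.
The other patterns: stems whose second-to-last letter is 'd' or 'l' change the last vowel to 'o'; stems whose second-to-last letter is 'p' double the final consonant and add -et.
So keztutr → keztutresh.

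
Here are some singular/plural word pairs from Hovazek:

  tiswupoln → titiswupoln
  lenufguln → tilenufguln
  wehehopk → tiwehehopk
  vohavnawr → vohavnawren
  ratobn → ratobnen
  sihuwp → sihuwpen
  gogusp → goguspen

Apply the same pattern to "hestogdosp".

hestogdospen

tiswupoln and ratobn both end in -n yet inflect differently (titiswupoln, ratobnen), so the final letter is not what conditions the rule; the second-to-last letter is.
"hestogdosp" has second-to-last letter 's'. The one such stem in the data (gogusp → goguspen) adds -en, so the same rule applies.
The other pattern: stems whose second-to-last letter is 'l' or 'p' add the prefix ti-.
So hestogdosp → hestogdospen.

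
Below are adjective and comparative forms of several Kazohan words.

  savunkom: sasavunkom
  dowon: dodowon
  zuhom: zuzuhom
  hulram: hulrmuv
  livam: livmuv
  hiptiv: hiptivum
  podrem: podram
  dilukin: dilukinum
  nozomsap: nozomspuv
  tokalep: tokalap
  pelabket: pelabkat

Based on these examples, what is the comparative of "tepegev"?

tepegav

"tepegev" has last vowel 'e'. The stems whose last vowel is 'e' (pelabket → pelabkat, tokalep → tokalap, podrem → podram) change the last vowel to 'a'.
The other patterns: stems whose last vowel is 'i' add -um; stems whose last vowel is 'o' repeat the first consonant+vowel as a prefix; stems whose last vowel is 'a' delete the last vowel and add -uv.
So tepegev → tepegav.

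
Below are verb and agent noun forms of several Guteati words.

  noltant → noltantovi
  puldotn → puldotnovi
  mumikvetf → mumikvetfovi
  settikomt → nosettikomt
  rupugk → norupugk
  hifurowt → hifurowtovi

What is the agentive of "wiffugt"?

settikomt and noltant both end in -t yet inflect differently (nosettikomt, noltantovi), so the final letter is not what conditions the rule; the second-to-last letter is.
"wiffugt" has second-to-last letter 'g'. The one such stem in the data (rupugk → norupugk) adds the prefix no-, so the same rule applies.
So wiffugt → nowiffugt.

nowiffugt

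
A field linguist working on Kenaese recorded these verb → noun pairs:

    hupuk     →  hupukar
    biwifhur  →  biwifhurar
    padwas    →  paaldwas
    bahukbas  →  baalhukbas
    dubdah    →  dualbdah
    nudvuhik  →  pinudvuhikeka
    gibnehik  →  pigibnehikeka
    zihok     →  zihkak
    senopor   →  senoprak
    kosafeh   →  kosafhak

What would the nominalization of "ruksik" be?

piruksikeka

hupuk and nudvuhik both end in -k yet inflect differently (hupukar, pinudvuhikeka), so the final letter is not what conditions the rule; the last vowel is.
"ruksik" has last vowel 'i'. The stems whose last vowel is 'i' (nudvuhik → pinudvuhikeka, gibnehik → pigibnehikeka) add pi- … -eka around the stem.
So ruksik → piruksikeka.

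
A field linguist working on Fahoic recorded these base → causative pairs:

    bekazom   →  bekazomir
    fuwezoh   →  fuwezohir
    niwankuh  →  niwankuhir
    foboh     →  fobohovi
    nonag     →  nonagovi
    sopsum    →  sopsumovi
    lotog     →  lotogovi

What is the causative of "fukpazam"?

"fukpazam" has 3 vowels. The stems with 3 vowels (bekazom → bekazomir, fuwezoh → fuwezohir, niwankuh → niwankuhir) add -ir.
The other pattern: stems with 2 vowels add -ovi.
So fukpazam → fukpazamir.

fukpazamir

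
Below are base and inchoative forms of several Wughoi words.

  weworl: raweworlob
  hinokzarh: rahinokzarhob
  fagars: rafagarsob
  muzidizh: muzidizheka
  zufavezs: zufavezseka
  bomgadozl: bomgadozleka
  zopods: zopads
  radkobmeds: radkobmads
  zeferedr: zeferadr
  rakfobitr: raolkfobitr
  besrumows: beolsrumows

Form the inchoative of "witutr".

wioltutr

"witutr" has second-to-last letter 't'. The one such stem in the data (rakfobitr → raolkfobitr) inserts -ol- after the first vowel (as does besrumows), so the same rule applies.
The other patterns: stems whose second-to-last letter is 'r' add ra- … -ob around the stem; stems whose second-to-last letter is 'z' add -eka; stems whose second-to-last letter is 'd' change the last vowel to 'a'.
So witutr → wioltutr.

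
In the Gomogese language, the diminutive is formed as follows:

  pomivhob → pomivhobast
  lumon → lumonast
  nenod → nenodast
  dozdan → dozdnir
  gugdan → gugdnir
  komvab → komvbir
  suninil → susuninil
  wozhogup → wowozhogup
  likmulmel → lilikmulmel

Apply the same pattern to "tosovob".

tosovobast

"tosovob" has last vowel 'o'. The stems whose last vowel is 'o' (pomivhob → pomivhobast, lumon → lumonast, nenod → nenodast) add -ast.
The other patterns: stems whose last vowel is 'a' delete the last vowel and add -ir; stems whose last vowel is 'e', 'i' or 'u' repeat the first consonant+vowel as a prefix.
So tosovob → tosovobast.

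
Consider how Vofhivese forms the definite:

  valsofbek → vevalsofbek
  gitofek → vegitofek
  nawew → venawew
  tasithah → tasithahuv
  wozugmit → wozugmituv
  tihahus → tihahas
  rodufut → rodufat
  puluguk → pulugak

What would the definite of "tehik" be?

wozugmit and rodufut both end in -t yet inflect differently (wozugmituv, rodufat), so the final letter is not what conditions the rule; the last vowel is.
"tehik" has last vowel 'i'. The one such stem in the data (wozugmit → wozugmituv) adds -uv, so the same rule applies.
The other patterns: stems whose last vowel is 'e' add the prefix ve-; stems whose last vowel is 'u' change the last vowel to 'a'.
So tehik → tehikuv.

tehikuv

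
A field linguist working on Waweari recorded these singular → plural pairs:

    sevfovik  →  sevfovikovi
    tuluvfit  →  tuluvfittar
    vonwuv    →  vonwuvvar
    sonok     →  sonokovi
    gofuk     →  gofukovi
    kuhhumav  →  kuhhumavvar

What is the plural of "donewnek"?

sevfovik and tuluvfit both have last vowel 'i' yet inflect differently (sevfovikovi, tuluvfittar), so the last vowel is not what conditions the rule; the final letter is.
"donewnek" ends in -k. The stems ending in -k (sonok → sonokovi, gofuk → gofukovi, sevfovik → sevfovikovi) add -ovi.
So donewnek → donewnekovi.

donewnekovi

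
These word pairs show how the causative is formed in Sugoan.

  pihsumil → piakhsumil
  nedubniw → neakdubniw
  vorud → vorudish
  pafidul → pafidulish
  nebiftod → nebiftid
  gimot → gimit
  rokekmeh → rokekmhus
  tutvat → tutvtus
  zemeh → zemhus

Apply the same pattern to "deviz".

pihsumil and pafidul both end in -l yet inflect differently (piakhsumil, pafidulish), so the final letter is not what conditions the rule; the last vowel is.
"deviz" has last vowel 'i'. The stems whose last vowel is 'i' (pihsumil → piakhsumil, nedubniw → neakdubniw) insert -ak- after the first vowel.
So deviz → deakviz.

deakviz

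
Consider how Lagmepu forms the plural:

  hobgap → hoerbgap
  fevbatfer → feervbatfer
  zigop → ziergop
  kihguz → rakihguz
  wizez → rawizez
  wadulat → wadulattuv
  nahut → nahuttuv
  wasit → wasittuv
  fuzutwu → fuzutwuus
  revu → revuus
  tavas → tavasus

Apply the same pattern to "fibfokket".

"fibfokket" ends in -t. The stems ending in -t (wadulat → wadulattuv, nahut → nahuttuv, wasit → wasittuv) double the final consonant and add -uv.
So fibfokket → fibfokkettuv.

fibfokkettuv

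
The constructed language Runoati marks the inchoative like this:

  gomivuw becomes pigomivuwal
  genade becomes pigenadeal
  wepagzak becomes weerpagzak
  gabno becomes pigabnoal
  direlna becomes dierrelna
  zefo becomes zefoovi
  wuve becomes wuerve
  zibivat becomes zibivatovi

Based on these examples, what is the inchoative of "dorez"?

zefo and gabno both end in -o yet inflect differently (zefoovi, pigabnoal), so the final letter is not what conditions the rule; the first letter is.
"dorez" begins with d-. The one such stem in the data (direlna → dierrelna) inserts -er- after the first vowel (as do wuve, wepagzak), so the same rule applies.
The other patterns: stems beginning with z- add -ovi; stems beginning with g- add pi- … -al around the stem.
So dorez → doerrez.

doerrez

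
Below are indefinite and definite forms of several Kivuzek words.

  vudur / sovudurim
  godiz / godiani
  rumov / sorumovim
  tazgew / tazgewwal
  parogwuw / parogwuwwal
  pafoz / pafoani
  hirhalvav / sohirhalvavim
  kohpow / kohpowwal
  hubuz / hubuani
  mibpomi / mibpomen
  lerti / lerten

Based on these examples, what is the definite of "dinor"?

sodinorim

"dinor" ends in -r. The one such stem in the data (vudur → sovudurim) adds so- … -im around the stem, so the same rule applies.
So dinor → sodinorim.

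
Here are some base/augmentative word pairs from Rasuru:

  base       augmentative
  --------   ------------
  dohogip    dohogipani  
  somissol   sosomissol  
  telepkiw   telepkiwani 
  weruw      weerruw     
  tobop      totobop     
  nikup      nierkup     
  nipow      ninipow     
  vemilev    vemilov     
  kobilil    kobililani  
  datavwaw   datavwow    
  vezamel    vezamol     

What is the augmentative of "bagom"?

dohogip and nikup both end in -p yet inflect differently (dohogipani, nierkup), so the final letter is not what conditions the rule; the last vowel is.
"bagom" has last vowel 'o'. The stems whose last vowel is 'o' (tobop → totobop, somissol → sosomissol, nipow → ninipow) repeat the first consonant+vowel as a prefix.
So bagom → babagom.

babagom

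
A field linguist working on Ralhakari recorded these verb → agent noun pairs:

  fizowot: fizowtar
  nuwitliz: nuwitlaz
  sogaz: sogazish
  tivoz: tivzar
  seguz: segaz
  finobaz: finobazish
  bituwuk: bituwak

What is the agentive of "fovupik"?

fovupak

"fovupik" has last vowel 'i'. The one such stem in the data (nuwitliz → nuwitlaz) changes the last vowel to 'a' (as do bituwuk, seguz), so the same rule applies.
The other patterns: stems whose last vowel is 'o' delete the last vowel and add -ar; stems whose last vowel is 'a' add -ish.
So fovupik → fovupak.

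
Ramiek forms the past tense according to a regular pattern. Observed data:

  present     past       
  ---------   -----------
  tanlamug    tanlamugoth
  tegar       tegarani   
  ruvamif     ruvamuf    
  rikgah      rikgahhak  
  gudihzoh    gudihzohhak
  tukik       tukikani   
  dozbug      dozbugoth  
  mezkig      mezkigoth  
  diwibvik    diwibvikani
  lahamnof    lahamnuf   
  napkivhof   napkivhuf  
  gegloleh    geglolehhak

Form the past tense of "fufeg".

fufegoth

lahamnof and gudihzoh both have last vowel 'o' yet inflect differently (lahamnuf, gudihzohhak), so the last vowel is not what conditions the rule; the final letter is.
"fufeg" ends in -g. The stems ending in -g (mezkig → mezkigoth, dozbug → dozbugoth, tanlamug → tanlamugoth) add -oth.
The other patterns: stems ending in -f change the last vowel to 'u'; stems ending in -h double the final consonant and add -ak; stems ending in -k or -r add -ani.
So fufeg → fufegoth.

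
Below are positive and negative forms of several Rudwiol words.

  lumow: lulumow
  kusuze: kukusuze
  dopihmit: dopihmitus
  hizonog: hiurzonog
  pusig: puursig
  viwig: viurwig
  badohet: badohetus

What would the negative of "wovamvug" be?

wourvamvug

"wovamvug" ends in -g. The stems ending in -g (viwig → viurwig, hizonog → hiurzonog, pusig → puursig) insert -ur- after the first vowel.
So wovamvug → wourvamvug.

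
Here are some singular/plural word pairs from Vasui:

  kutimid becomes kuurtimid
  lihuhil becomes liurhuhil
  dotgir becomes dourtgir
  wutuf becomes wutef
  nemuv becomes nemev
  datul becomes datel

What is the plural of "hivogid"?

lihuhil and datul both end in -l yet inflect differently (liurhuhil, datel), so the final letter is not what conditions the rule; the last vowel is.
"hivogid" has last vowel 'i'. The stems whose last vowel is 'i' (kutimid → kuurtimid, lihuhil → liurhuhil, dotgir → dourtgir) insert -ur- after the first vowel.
So hivogid → hiurvogid.

hiurvogid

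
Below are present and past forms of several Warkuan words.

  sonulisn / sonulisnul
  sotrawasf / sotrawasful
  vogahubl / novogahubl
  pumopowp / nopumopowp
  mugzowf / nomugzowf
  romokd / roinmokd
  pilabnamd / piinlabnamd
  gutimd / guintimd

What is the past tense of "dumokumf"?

"dumokumf" has second-to-last letter 'm'. The stems whose second-to-last letter is 'm' (pilabnamd → piinlabnamd, gutimd → guintimd) insert -in- after the first vowel.
The other patterns: stems whose second-to-last letter is 's' add -ul; stems whose second-to-last letter is 'b' or 'w' add the prefix no-.
So dumokumf → duinmokumf.

duinmokumf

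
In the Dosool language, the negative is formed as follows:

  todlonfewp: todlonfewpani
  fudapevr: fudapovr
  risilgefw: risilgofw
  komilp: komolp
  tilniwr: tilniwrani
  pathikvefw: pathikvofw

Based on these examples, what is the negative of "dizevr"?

todlonfewp and komilp both end in -p yet inflect differently (todlonfewpani, komolp), so the final letter is not what conditions the rule; the second-to-last letter is.
"dizevr" has second-to-last letter 'v'. The one such stem in the data (fudapevr → fudapovr) changes the last vowel to 'o' (as do komilp, risilgefw), so the same rule applies.
So dizevr → dizovr.

dizovr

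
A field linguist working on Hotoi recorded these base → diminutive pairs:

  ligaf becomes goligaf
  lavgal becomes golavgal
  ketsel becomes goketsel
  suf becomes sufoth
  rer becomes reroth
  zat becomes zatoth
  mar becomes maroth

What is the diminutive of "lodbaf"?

golodbaf

ligaf and suf both end in -f yet inflect differently (goligaf, sufoth), so the final letter is not what conditions the rule; the number of vowels is.
"lodbaf" has 2 vowels. The stems with 2 vowels (ligaf → goligaf, lavgal → golavgal, ketsel → goketsel) add the prefix go-.
So lodbaf → golodbaf.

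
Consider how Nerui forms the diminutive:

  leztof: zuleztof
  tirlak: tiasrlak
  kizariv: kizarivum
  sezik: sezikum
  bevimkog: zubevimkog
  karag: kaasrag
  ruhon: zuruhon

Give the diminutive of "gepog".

zugepog

bevimkog and karag both end in -g yet inflect differently (zubevimkog, kaasrag), so the final letter is not what conditions the rule; the last vowel is.
"gepog" has last vowel 'o'. The stems whose last vowel is 'o' (ruhon → zuruhon, leztof → zuleztof, bevimkog → zubevimkog) add the prefix zu-.
The other patterns: stems whose last vowel is 'i' add -um; stems whose last vowel is 'a' insert -as- after the first vowel.
So gepog → zugepog.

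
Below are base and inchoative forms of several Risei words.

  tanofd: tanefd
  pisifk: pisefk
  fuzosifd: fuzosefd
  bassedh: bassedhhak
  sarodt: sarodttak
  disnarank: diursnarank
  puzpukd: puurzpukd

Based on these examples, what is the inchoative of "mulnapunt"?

muurlnapunt

pisifk and disnarank both end in -k yet inflect differently (pisefk, diursnarank), so the final letter is not what conditions the rule; the second-to-last letter is.
"mulnapunt" has second-to-last letter 'n'. The one such stem in the data (disnarank → diursnarank) inserts -ur- after the first vowel (as does puzpukd), so the same rule applies.
The other patterns: stems whose second-to-last letter is 'f' change the last vowel to 'e'; stems whose second-to-last letter is 'd' double the final consonant and add -ak.
So mulnapunt → muurlnapunt.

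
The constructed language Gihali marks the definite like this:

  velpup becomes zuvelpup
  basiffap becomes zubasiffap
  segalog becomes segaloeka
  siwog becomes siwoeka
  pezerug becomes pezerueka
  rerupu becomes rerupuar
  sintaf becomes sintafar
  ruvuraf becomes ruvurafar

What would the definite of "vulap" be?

"vulap" ends in -p. The stems ending in -p (velpup → zuvelpup, basiffap → zubasiffap) add the prefix zu-.
The other patterns: stems ending in -g drop the final letter and add -eka; stems ending in -f or -u add -ar.
So vulap → zuvulap.

zuvulap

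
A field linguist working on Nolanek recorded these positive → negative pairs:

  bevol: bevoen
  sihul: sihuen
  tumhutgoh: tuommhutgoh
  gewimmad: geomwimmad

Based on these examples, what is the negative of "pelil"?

pelien

bevol and tumhutgoh both have last vowel 'o' yet inflect differently (bevoen, tuommhutgoh), so the last vowel is not what conditions the rule; the final letter is.
"pelil" ends in -l. The stems ending in -l (bevol → bevoen, sihul → sihuen) drop the final letter and add -en.
The other pattern: stems ending in -d or -h insert -om- after the first vowel.
So pelil → pelien.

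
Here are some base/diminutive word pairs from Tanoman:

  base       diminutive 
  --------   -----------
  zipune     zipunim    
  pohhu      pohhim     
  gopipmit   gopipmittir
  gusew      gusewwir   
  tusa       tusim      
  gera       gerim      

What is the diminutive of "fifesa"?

zipune and gusew both have last vowel 'e' yet inflect differently (zipunim, gusewwir), so the last vowel is not what conditions the rule; whether the stem ends in a vowel or a consonant is.
"fifesa" ends in a vowel. The stems ending in a vowel (tusa → tusim, pohhu → pohhim, gera → gerim) drop the final letter and add -im.
The other pattern: stems ending in a consonant double the final consonant and add -ir.
So fifesa → fifesim.

fifesim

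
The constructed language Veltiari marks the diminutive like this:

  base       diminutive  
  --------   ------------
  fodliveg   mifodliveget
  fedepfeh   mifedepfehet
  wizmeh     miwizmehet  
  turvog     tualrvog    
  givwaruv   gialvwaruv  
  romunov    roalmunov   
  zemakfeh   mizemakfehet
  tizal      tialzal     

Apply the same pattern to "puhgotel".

mipuhgotelet

fodliveg and turvog both end in -g yet inflect differently (mifodliveget, tualrvog), so the final letter is not what conditions the rule; the last vowel is.
"puhgotel" has last vowel 'e'. The stems whose last vowel is 'e' (fodliveg → mifodliveget, fedepfeh → mifedepfehet, zemakfeh → mizemakfehet) add mi- … -et around the stem.
So puhgotel → mipuhgotelet.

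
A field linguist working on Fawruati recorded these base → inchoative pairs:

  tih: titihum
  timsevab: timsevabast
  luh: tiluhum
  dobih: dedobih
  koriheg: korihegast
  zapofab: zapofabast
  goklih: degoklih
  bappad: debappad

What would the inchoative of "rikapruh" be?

rikapruhast

tih and dobih both end in -h yet inflect differently (titihum, dedobih), so the final letter is not what conditions the rule; the number of vowels is.
"rikapruh" has 3 vowels. The stems with 3 vowels (koriheg → korihegast, timsevab → timsevabast, zapofab → zapofabast) add -ast.
So rikapruh → rikapruhast.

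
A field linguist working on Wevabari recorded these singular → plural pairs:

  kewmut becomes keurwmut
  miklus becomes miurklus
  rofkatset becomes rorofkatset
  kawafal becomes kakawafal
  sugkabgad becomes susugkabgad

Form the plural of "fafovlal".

kewmut and rofkatset both end in -t yet inflect differently (keurwmut, rorofkatset), so the final letter is not what conditions the rule; the last vowel is.
"fafovlal" has last vowel 'a'. The stems whose last vowel is 'a' (kawafal → kakawafal, sugkabgad → susugkabgad) repeat the first consonant+vowel as a prefix.
So fafovlal → fafafovlal.

fafafovlal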